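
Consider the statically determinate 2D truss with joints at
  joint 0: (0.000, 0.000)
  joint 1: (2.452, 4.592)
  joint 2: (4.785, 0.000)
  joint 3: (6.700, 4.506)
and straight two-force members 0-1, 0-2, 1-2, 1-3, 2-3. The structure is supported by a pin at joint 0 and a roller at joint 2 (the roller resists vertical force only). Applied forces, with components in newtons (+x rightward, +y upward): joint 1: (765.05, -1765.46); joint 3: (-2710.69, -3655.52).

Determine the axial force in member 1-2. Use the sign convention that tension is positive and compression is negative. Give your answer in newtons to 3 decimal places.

-589.975

N=4 nodes, M=5 members, R=3 reactions → 2N=8, M+R=8
member 0 (0-1): L=5.2056, (cx,cy)=(0.4710,0.8821)
member 1 (0-2): L=4.7850, (cx,cy)=(1.0000,0.0000)
member 2 (1-2): L=5.1507, (cx,cy)=(0.4530,-0.8915)
member 3 (1-3): L=4.2489, (cx,cy)=(0.9998,-0.0202)
member 4 (2-3): L=4.8960, (cx,cy)=(0.3911,0.9203)
solve A·x = −loads:
  F[0-1] = -1378.7826 N (compression)
  F[0-2] = -1296.1963 N (compression)
  F[1-2] = -589.9752 N (compression)
  F[1-3] = -1147.4988 N (compression)
  F[2-3] = -3997.1834 N (compression)
  Rx@0 = +1945.6400 N
  Ry@0 = +1216.2501 N
  Ry@2 = +4204.7299 N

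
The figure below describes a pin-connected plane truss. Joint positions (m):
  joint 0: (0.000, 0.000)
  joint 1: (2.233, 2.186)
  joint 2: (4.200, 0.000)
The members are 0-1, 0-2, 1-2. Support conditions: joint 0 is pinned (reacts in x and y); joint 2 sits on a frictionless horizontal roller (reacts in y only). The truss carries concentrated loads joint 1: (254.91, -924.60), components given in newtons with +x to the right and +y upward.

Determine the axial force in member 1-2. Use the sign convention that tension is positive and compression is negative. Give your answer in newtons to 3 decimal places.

-839.771

N=3 nodes, M=3 members, R=3 reactions → 2N=6, M+R=6
member 0 (0-1): L=3.1249, (cx,cy)=(0.7146,0.6995)
member 1 (0-2): L=4.2000, (cx,cy)=(1.0000,0.0000)
member 2 (1-2): L=2.9407, (cx,cy)=(0.6689,-0.7434)
solve A·x = −loads:
  F[0-1] = -429.3445 N (compression)
  F[0-2] = +561.7140 N (tension)
  F[1-2] = -839.7709 N (compression)
  Rx@0 = -254.9100 N
  Ry@0 = +300.3464 N
  Ry@2 = +624.2536 N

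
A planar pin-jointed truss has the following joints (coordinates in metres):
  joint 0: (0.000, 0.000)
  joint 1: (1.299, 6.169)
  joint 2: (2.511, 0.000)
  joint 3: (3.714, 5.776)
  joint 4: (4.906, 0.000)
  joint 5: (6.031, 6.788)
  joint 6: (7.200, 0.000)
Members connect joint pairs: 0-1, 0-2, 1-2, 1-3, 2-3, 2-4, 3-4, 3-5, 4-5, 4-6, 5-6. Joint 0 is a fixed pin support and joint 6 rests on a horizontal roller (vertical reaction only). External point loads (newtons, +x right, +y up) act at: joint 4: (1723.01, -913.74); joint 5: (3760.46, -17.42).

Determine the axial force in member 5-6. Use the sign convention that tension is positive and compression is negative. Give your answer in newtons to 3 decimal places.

N=7 nodes, M=11 members, R=3 reactions → 2N=14, M+R=14
member 0 (0-1): L=6.3043, (cx,cy)=(0.2061,0.9785)
member 1 (0-2): L=2.5110, (cx,cy)=(1.0000,0.0000)
member 2 (1-2): L=6.2869, (cx,cy)=(0.1928,-0.9812)
member 3 (1-3): L=2.4468, (cx,cy)=(0.9870,-0.1606)
member 4 (2-3): L=5.8999, (cx,cy)=(0.2039,0.9790)
member 5 (2-4): L=2.3950, (cx,cy)=(1.0000,0.0000)
member 6 (3-4): L=5.8977, (cx,cy)=(0.2021,-0.9794)
member 7 (3-5): L=2.5284, (cx,cy)=(0.9164,0.4003)
member 8 (4-5): L=6.8806, (cx,cy)=(0.1635,0.9865)
member 9 (4-6): L=2.2940, (cx,cy)=(1.0000,0.0000)
member 10 (5-6): L=6.8879, (cx,cy)=(0.1697,-0.9855)
solve A·x = −loads:
  F[0-1] = +3322.6210 N (tension)
  F[0-2] = +4798.8424 N (tension)
  F[1-2] = -3540.2038 N (compression)
  F[1-3] = +1385.0947 N (tension)
  F[2-3] = +3548.3407 N (tension)
  F[2-4] = +3392.8519 N (tension)
  F[3-4] = -2190.0649 N (compression)
  F[3-5] = +2764.3504 N (tension)
  F[4-5] = +3100.3290 N (tension)
  F[4-6] = +720.2890 N (tension)
  F[5-6] = -4244.0514 N (compression)
  Rx@0 = -5483.4700 N
  Ry@0 = -3251.3221 N
  Ry@6 = +4182.4821 N

-4244.051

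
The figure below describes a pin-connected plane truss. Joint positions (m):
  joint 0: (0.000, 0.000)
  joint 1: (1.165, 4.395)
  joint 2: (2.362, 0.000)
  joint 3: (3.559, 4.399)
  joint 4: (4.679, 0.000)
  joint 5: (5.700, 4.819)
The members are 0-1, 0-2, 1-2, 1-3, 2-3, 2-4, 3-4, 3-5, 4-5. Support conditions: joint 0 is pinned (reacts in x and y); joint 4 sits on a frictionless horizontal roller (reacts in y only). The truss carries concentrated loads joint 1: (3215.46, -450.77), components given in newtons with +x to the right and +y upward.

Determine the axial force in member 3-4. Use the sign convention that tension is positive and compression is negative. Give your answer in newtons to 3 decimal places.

-3232.463

N=6 nodes, M=9 members, R=3 reactions → 2N=12, M+R=12
member 0 (0-1): L=4.5468, (cx,cy)=(0.2562,0.9666)
member 1 (0-2): L=2.3620, (cx,cy)=(1.0000,0.0000)
member 2 (1-2): L=4.5551, (cx,cy)=(0.2628,-0.9649)
member 3 (1-3): L=2.3940, (cx,cy)=(1.0000,0.0017)
member 4 (2-3): L=4.5589, (cx,cy)=(0.2626,0.9649)
member 5 (2-4): L=2.3170, (cx,cy)=(1.0000,0.0000)
member 6 (3-4): L=4.5393, (cx,cy)=(0.2467,-0.9691)
member 7 (3-5): L=2.1818, (cx,cy)=(0.9813,0.1925)
member 8 (4-5): L=4.9260, (cx,cy)=(0.2073,0.9783)
solve A·x = −loads:
  F[0-1] = +2774.3734 N (tension)
  F[0-2] = +2504.5961 N (tension)
  F[1-2] = -3249.4884 N (compression)
  F[1-3] = -1650.6880 N (compression)
  F[2-3] = +3249.2845 N (tension)
  F[2-4] = +797.5518 N (tension)
  F[3-4] = -3232.4625 N (compression)
  F[3-5] = -0.0000 N (compression)
  F[4-5] = +0.0000 N (tension)
  Rx@0 = -3215.4600 N
  Ry@0 = -2681.7570 N
  Ry@4 = +3132.5270 N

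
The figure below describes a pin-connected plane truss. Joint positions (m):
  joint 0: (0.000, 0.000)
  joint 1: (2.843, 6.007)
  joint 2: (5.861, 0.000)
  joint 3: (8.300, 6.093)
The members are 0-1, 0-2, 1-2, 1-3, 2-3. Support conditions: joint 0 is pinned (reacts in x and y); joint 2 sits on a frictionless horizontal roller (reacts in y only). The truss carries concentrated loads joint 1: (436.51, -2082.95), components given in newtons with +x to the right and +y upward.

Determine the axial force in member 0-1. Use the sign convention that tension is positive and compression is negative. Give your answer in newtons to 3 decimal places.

N=4 nodes, M=5 members, R=3 reactions → 2N=8, M+R=8
member 0 (0-1): L=6.6458, (cx,cy)=(0.4278,0.9039)
member 1 (0-2): L=5.8610, (cx,cy)=(1.0000,0.0000)
member 2 (1-2): L=6.7225, (cx,cy)=(0.4489,-0.8936)
member 3 (1-3): L=5.4577, (cx,cy)=(0.9999,0.0158)
member 4 (2-3): L=6.5630, (cx,cy)=(0.3716,0.9284)
solve A·x = −loads:
  F[0-1] = -691.6726 N (compression)
  F[0-2] = +732.3998 N (tension)
  F[1-2] = -1631.4040 N (compression)
  F[1-3] = -0.0000 N (compression)
  F[2-3] = +0.0000 N (tension)
  Rx@0 = -436.5100 N
  Ry@0 = +625.1881 N
  Ry@2 = +1457.7619 N

-691.673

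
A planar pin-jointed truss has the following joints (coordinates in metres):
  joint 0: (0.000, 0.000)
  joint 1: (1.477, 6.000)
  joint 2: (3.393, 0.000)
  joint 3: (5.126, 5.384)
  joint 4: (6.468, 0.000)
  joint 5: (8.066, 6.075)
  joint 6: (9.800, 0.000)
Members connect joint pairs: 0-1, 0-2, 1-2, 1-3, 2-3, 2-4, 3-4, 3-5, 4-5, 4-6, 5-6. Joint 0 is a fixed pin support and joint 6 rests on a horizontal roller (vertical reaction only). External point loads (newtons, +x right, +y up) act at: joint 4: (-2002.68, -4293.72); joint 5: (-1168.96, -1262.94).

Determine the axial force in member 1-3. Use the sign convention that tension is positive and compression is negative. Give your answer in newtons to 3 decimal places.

N=7 nodes, M=11 members, R=3 reactions → 2N=14, M+R=14
member 0 (0-1): L=6.1791, (cx,cy)=(0.2390,0.9710)
member 1 (0-2): L=3.3930, (cx,cy)=(1.0000,0.0000)
member 2 (1-2): L=6.2985, (cx,cy)=(0.3042,-0.9526)
member 3 (1-3): L=3.7006, (cx,cy)=(0.9860,-0.1665)
member 4 (2-3): L=5.6560, (cx,cy)=(0.3064,0.9519)
member 5 (2-4): L=3.0750, (cx,cy)=(1.0000,0.0000)
member 6 (3-4): L=5.5487, (cx,cy)=(0.2419,-0.9703)
member 7 (3-5): L=3.0201, (cx,cy)=(0.9735,0.2288)
member 8 (4-5): L=6.2817, (cx,cy)=(0.2544,0.9671)
member 9 (4-6): L=3.3320, (cx,cy)=(1.0000,0.0000)
member 10 (5-6): L=6.3176, (cx,cy)=(0.2745,-0.9616)
solve A·x = −loads:
  F[0-1] = -2479.8497 N (compression)
  F[0-2] = -2578.8796 N (compression)
  F[1-2] = +2782.8180 N (tension)
  F[1-3] = -1459.6569 N (compression)
  F[2-3] = -2784.8788 N (compression)
  F[2-4] = -879.0653 N (compression)
  F[3-4] = +1819.7136 N (tension)
  F[3-5] = -2807.1489 N (compression)
  F[4-5] = +2614.0283 N (tension)
  F[4-6] = +898.7390 N (tension)
  F[5-6] = -3274.4495 N (compression)
  Rx@0 = +3171.6400 N
  Ry@0 = +2407.9638 N
  Ry@6 = +3148.6962 N

-1459.657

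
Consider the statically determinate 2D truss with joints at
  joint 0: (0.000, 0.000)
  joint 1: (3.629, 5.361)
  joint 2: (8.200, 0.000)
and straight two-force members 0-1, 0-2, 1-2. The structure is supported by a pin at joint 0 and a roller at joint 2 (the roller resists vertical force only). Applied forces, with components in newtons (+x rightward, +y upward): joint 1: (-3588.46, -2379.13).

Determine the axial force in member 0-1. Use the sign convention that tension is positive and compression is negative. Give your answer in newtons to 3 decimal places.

N=3 nodes, M=3 members, R=3 reactions → 2N=6, M+R=6
member 0 (0-1): L=6.4738, (cx,cy)=(0.5606,0.8281)
member 1 (0-2): L=8.2000, (cx,cy)=(1.0000,0.0000)
member 2 (1-2): L=7.0452, (cx,cy)=(0.6488,-0.7609)
solve A·x = −loads:
  F[0-1] = -4434.5465 N (compression)
  F[0-2] = -1102.5950 N (compression)
  F[1-2] = +1699.4015 N (tension)
  Rx@0 = +3588.4600 N
  Ry@0 = +3672.2850 N
  Ry@2 = -1293.1550 N

-4434.546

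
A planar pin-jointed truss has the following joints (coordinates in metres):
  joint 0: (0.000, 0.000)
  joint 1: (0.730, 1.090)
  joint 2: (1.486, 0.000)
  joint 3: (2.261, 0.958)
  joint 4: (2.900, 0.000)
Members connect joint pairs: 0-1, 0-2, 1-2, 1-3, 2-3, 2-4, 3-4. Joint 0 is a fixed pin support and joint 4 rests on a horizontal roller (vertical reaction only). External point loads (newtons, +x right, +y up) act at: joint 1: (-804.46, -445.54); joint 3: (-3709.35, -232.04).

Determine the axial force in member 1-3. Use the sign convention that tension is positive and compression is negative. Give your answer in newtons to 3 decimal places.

-1594.377

N=5 nodes, M=7 members, R=3 reactions → 2N=10, M+R=10
member 0 (0-1): L=1.3119, (cx,cy)=(0.5565,0.8309)
member 1 (0-2): L=1.4860, (cx,cy)=(1.0000,0.0000)
member 2 (1-2): L=1.3265, (cx,cy)=(0.5699,-0.8217)
member 3 (1-3): L=1.5367, (cx,cy)=(0.9963,-0.0859)
member 4 (2-3): L=1.2322, (cx,cy)=(0.6289,0.7775)
member 5 (2-4): L=1.4140, (cx,cy)=(1.0000,0.0000)
member 6 (3-4): L=1.1516, (cx,cy)=(0.5549,-0.8319)
solve A·x = −loads:
  F[0-1] = -2301.4829 N (compression)
  F[0-2] = -3233.1313 N (compression)
  F[1-2] = +1951.6317 N (tension)
  F[1-3] = -1594.3767 N (compression)
  F[2-3] = -2062.7137 N (compression)
  F[2-4] = -823.5404 N (compression)
  F[3-4] = +1484.1225 N (tension)
  Rx@0 = +4513.8100 N
  Ry@0 = +1912.2462 N
  Ry@4 = -1234.6662 N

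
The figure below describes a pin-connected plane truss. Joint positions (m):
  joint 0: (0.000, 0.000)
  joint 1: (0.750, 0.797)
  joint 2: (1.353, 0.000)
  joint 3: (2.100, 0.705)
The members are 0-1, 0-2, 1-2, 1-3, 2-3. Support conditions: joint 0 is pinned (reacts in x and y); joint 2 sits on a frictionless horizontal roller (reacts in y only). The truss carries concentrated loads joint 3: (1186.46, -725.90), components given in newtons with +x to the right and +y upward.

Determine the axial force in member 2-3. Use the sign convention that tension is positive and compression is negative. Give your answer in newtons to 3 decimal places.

-876.506

N=4 nodes, M=5 members, R=3 reactions → 2N=8, M+R=8
member 0 (0-1): L=1.0944, (cx,cy)=(0.6853,0.7283)
member 1 (0-2): L=1.3530, (cx,cy)=(1.0000,0.0000)
member 2 (1-2): L=0.9994, (cx,cy)=(0.6034,-0.7975)
member 3 (1-3): L=1.3531, (cx,cy)=(0.9977,-0.0680)
member 4 (2-3): L=1.0271, (cx,cy)=(0.7273,0.6864)
solve A·x = −loads:
  F[0-1] = +1399.2323 N (tension)
  F[0-2] = +227.5553 N (tension)
  F[1-2] = -1433.6460 N (compression)
  F[1-3] = +1828.1349 N (tension)
  F[2-3] = -876.5063 N (compression)
  Rx@0 = -1186.4600 N
  Ry@0 = -1018.9960 N
  Ry@2 = +1744.8960 N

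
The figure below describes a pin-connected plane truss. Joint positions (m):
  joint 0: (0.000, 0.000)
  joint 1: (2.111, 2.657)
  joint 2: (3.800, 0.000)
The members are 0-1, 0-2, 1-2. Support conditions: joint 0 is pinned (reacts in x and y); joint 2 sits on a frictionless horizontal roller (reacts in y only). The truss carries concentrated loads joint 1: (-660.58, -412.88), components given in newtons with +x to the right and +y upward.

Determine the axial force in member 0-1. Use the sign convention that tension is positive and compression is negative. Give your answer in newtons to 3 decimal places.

-824.303

N=3 nodes, M=3 members, R=3 reactions → 2N=6, M+R=6
member 0 (0-1): L=3.3935, (cx,cy)=(0.6221,0.7830)
member 1 (0-2): L=3.8000, (cx,cy)=(1.0000,0.0000)
member 2 (1-2): L=3.1484, (cx,cy)=(0.5365,-0.8439)
solve A·x = −loads:
  F[0-1] = -824.3029 N (compression)
  F[0-2] = -147.8074 N (compression)
  F[1-2] = +275.5213 N (tension)
  Rx@0 = +660.5800 N
  Ry@0 = +645.3988 N
  Ry@2 = -232.5188 N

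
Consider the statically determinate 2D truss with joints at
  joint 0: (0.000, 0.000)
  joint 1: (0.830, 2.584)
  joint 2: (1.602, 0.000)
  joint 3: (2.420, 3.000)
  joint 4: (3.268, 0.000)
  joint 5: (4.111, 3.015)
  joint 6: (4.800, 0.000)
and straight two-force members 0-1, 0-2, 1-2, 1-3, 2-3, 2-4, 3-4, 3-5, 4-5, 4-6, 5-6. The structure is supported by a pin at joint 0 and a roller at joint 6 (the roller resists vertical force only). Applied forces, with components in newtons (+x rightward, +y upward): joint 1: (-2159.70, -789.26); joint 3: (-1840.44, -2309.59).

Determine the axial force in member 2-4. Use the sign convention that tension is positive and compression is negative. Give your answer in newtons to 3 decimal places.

-802.868

N=7 nodes, M=11 members, R=3 reactions → 2N=14, M+R=14
member 0 (0-1): L=2.7140, (cx,cy)=(0.3058,0.9521)
member 1 (0-2): L=1.6020, (cx,cy)=(1.0000,0.0000)
member 2 (1-2): L=2.6969, (cx,cy)=(0.2863,-0.9582)
member 3 (1-3): L=1.6435, (cx,cy)=(0.9674,0.2531)
member 4 (2-3): L=3.1095, (cx,cy)=(0.2631,0.9648)
member 5 (2-4): L=1.6660, (cx,cy)=(1.0000,0.0000)
member 6 (3-4): L=3.1175, (cx,cy)=(0.2720,-0.9623)
member 7 (3-5): L=1.6911, (cx,cy)=(1.0000,0.0089)
member 8 (4-5): L=3.1306, (cx,cy)=(0.2693,0.9631)
member 9 (4-6): L=1.5320, (cx,cy)=(1.0000,0.0000)
member 10 (5-6): L=3.0927, (cx,cy)=(0.2228,-0.9749)
solve A·x = −loads:
  F[0-1] = -4317.7321 N (compression)
  F[0-2] = -2679.6983 N (compression)
  F[1-2] = +3427.9042 N (tension)
  F[1-3] = -146.7905 N (compression)
  F[2-3] = -3404.3602 N (compression)
  F[2-4] = -802.8684 N (compression)
  F[3-4] = +1056.4245 N (tension)
  F[3-5] = +515.5321 N (tension)
  F[4-5] = -1055.5813 N (compression)
  F[4-6] = -231.2707 N (compression)
  F[5-6] = +1038.1082 N (tension)
  Rx@0 = +4000.1400 N
  Ry@0 = +4110.8690 N
  Ry@6 = -1012.0190 N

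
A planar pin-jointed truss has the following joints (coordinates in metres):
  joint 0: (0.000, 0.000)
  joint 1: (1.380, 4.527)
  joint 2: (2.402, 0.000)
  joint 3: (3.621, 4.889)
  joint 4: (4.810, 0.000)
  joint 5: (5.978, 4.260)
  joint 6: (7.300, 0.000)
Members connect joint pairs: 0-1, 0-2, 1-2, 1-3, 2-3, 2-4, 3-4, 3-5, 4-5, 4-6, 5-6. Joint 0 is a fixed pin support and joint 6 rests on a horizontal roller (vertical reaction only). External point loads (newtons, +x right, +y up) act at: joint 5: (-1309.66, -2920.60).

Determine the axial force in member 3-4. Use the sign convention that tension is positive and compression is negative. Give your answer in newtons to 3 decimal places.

1704.545

N=7 nodes, M=11 members, R=3 reactions → 2N=14, M+R=14
member 0 (0-1): L=4.7327, (cx,cy)=(0.2916,0.9565)
member 1 (0-2): L=2.4020, (cx,cy)=(1.0000,0.0000)
member 2 (1-2): L=4.6409, (cx,cy)=(0.2202,-0.9755)
member 3 (1-3): L=2.2700, (cx,cy)=(0.9872,0.1595)
member 4 (2-3): L=5.0387, (cx,cy)=(0.2419,0.9703)
member 5 (2-4): L=2.4080, (cx,cy)=(1.0000,0.0000)
member 6 (3-4): L=5.0315, (cx,cy)=(0.2363,-0.9717)
member 7 (3-5): L=2.4395, (cx,cy)=(0.9662,-0.2578)
member 8 (4-5): L=4.4172, (cx,cy)=(0.2644,0.9644)
member 9 (4-6): L=2.4900, (cx,cy)=(1.0000,0.0000)
member 10 (5-6): L=4.4604, (cx,cy)=(0.2964,-0.9551)
solve A·x = −loads:
  F[0-1] = -1351.9263 N (compression)
  F[0-2] = -915.4513 N (compression)
  F[1-2] = +1216.0915 N (tension)
  F[1-3] = -670.5913 N (compression)
  F[2-3] = -1222.5554 N (compression)
  F[2-4] = -351.8792 N (compression)
  F[3-4] = +1704.5447 N (tension)
  F[3-5] = -1408.1985 N (compression)
  F[4-5] = -1717.3936 N (compression)
  F[4-6] = +505.0363 N (tension)
  F[5-6] = -1703.9867 N (compression)
  Rx@0 = +1309.6600 N
  Ry@0 = +1293.1760 N
  Ry@6 = +1627.4240 N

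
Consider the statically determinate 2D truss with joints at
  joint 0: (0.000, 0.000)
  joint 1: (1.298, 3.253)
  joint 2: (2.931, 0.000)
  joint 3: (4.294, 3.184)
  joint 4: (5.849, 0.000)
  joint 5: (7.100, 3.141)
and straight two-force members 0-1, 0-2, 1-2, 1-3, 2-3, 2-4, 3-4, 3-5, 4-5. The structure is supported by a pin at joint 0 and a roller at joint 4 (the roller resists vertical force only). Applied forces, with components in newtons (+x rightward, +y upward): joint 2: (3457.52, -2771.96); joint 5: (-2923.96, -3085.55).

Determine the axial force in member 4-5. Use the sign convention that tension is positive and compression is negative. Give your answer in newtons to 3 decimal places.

-3349.063

N=6 nodes, M=9 members, R=3 reactions → 2N=12, M+R=12
member 0 (0-1): L=3.5024, (cx,cy)=(0.3706,0.9288)
member 1 (0-2): L=2.9310, (cx,cy)=(1.0000,0.0000)
member 2 (1-2): L=3.6399, (cx,cy)=(0.4486,-0.8937)
member 3 (1-3): L=2.9968, (cx,cy)=(0.9997,-0.0230)
member 4 (2-3): L=3.4635, (cx,cy)=(0.3935,0.9193)
member 5 (2-4): L=2.9180, (cx,cy)=(1.0000,0.0000)
member 6 (3-4): L=3.5434, (cx,cy)=(0.4388,-0.8986)
member 7 (3-5): L=2.8063, (cx,cy)=(0.9999,-0.0153)
member 8 (4-5): L=3.3810, (cx,cy)=(0.3700,0.9290)
solve A·x = −loads:
  F[0-1] = -2468.9760 N (compression)
  F[0-2] = +1448.5697 N (tension)
  F[1-2] = +2619.7549 N (tension)
  F[1-3] = -2090.8952 N (compression)
  F[2-3] = +468.4542 N (tension)
  F[2-4] = -1017.9727 N (compression)
  F[3-4] = -504.1132 N (compression)
  F[3-5] = -1684.9597 N (compression)
  F[4-5] = -3349.0628 N (compression)
  Rx@0 = -533.5600 N
  Ry@0 = +2293.1637 N
  Ry@4 = +3564.3463 N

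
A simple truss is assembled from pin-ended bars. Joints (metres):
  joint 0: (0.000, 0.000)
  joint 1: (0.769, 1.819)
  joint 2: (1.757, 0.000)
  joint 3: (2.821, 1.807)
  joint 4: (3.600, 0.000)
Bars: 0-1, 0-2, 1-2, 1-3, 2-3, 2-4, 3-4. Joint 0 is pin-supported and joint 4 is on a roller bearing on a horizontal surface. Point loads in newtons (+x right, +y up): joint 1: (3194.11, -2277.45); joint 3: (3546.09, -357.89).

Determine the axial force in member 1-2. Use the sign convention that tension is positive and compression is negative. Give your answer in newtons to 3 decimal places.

-4324.426

N=5 nodes, M=7 members, R=3 reactions → 2N=10, M+R=10
member 0 (0-1): L=1.9749, (cx,cy)=(0.3894,0.9211)
member 1 (0-2): L=1.7570, (cx,cy)=(1.0000,0.0000)
member 2 (1-2): L=2.0700, (cx,cy)=(0.4773,-0.8787)
member 3 (1-3): L=2.0520, (cx,cy)=(1.0000,-0.0058)
member 4 (2-3): L=2.0970, (cx,cy)=(0.5074,0.8617)
member 5 (2-4): L=1.8430, (cx,cy)=(1.0000,0.0000)
member 6 (3-4): L=1.9678, (cx,cy)=(0.3959,-0.9183)
solve A·x = −loads:
  F[0-1] = +1656.1660 N (tension)
  F[0-2] = +6095.3019 N (tension)
  F[1-2] = -4324.4258 N (compression)
  F[1-3] = -485.1959 N (compression)
  F[2-3] = +4409.8891 N (tension)
  F[2-4] = +1793.7211 N (tension)
  F[3-4] = -4530.9595 N (compression)
  Rx@0 = -6740.2000 N
  Ry@0 = -1525.4482 N
  Ry@4 = +4160.7882 N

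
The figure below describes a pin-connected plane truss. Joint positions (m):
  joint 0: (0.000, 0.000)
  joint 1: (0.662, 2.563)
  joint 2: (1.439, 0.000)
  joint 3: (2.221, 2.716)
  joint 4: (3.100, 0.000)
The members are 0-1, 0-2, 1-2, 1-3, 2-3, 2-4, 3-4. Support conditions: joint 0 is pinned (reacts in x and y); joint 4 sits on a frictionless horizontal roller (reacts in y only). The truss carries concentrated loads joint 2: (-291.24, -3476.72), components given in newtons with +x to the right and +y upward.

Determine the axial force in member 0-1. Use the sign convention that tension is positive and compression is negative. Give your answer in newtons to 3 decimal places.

-1923.985

N=5 nodes, M=7 members, R=3 reactions → 2N=10, M+R=10
member 0 (0-1): L=2.6471, (cx,cy)=(0.2501,0.9682)
member 1 (0-2): L=1.4390, (cx,cy)=(1.0000,0.0000)
member 2 (1-2): L=2.6782, (cx,cy)=(0.2901,-0.9570)
member 3 (1-3): L=1.5665, (cx,cy)=(0.9952,0.0977)
member 4 (2-3): L=2.8263, (cx,cy)=(0.2767,0.9610)
member 5 (2-4): L=1.6610, (cx,cy)=(1.0000,0.0000)
member 6 (3-4): L=2.8547, (cx,cy)=(0.3079,-0.9514)
solve A·x = −loads:
  F[0-1] = -1923.9851 N (compression)
  F[0-2] = +189.9173 N (tension)
  F[1-2] = +1842.4127 N (tension)
  F[1-3] = -1020.5601 N (compression)
  F[2-3] = +1783.1623 N (tension)
  F[2-4] = +522.3095 N (tension)
  F[3-4] = -1696.2862 N (compression)
  Rx@0 = +291.2400 N
  Ry@0 = +1862.8490 N
  Ry@4 = +1613.8710 N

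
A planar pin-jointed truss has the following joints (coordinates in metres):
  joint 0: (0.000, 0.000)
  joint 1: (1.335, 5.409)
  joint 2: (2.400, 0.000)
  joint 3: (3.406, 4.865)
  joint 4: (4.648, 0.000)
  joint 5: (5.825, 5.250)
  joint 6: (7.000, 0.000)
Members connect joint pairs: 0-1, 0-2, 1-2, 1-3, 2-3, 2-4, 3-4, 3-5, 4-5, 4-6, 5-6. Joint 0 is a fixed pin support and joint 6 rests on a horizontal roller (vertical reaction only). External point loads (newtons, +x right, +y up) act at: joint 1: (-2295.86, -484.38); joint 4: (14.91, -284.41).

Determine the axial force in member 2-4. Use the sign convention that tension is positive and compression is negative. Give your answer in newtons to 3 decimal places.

N=7 nodes, M=11 members, R=3 reactions → 2N=14, M+R=14
member 0 (0-1): L=5.5713, (cx,cy)=(0.2396,0.9709)
member 1 (0-2): L=2.4000, (cx,cy)=(1.0000,0.0000)
member 2 (1-2): L=5.5128, (cx,cy)=(0.1932,-0.9812)
member 3 (1-3): L=2.1413, (cx,cy)=(0.9672,-0.2541)
member 4 (2-3): L=4.9679, (cx,cy)=(0.2025,0.9793)
member 5 (2-4): L=2.2480, (cx,cy)=(1.0000,0.0000)
member 6 (3-4): L=5.0210, (cx,cy)=(0.2474,-0.9689)
member 7 (3-5): L=2.4494, (cx,cy)=(0.9876,0.1572)
member 8 (4-5): L=5.3803, (cx,cy)=(0.2188,0.9758)
member 9 (4-6): L=2.3520, (cx,cy)=(1.0000,0.0000)
member 10 (5-6): L=5.3799, (cx,cy)=(0.2184,-0.9759)
solve A·x = −loads:
  F[0-1] = -2329.4727 N (compression)
  F[0-2] = -1722.7607 N (compression)
  F[1-2] = +1419.5614 N (tension)
  F[1-3] = +1513.0777 N (tension)
  F[2-3] = -1422.2865 N (compression)
  F[2-4] = -1160.5110 N (compression)
  F[3-4] = +1948.1481 N (tension)
  F[3-5] = +702.2572 N (tension)
  F[4-5] = -1642.9926 N (compression)
  F[4-6] = -334.1068 N (compression)
  F[5-6] = +1529.7487 N (tension)
  Rx@0 = +2280.9500 N
  Ry@0 = +2261.6074 N
  Ry@6 = -1492.8174 N

-1160.511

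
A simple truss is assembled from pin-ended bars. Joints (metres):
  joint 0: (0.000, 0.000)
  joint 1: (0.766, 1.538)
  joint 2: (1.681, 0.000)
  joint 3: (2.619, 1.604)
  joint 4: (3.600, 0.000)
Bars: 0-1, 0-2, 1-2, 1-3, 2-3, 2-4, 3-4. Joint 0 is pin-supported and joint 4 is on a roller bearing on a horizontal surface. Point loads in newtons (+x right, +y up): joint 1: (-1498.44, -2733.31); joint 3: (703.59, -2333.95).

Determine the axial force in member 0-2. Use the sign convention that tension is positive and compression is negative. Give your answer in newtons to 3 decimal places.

N=5 nodes, M=7 members, R=3 reactions → 2N=10, M+R=10
member 0 (0-1): L=1.7182, (cx,cy)=(0.4458,0.8951)
member 1 (0-2): L=1.6810, (cx,cy)=(1.0000,0.0000)
member 2 (1-2): L=1.7896, (cx,cy)=(0.5113,-0.8594)
member 3 (1-3): L=1.8542, (cx,cy)=(0.9994,0.0356)
member 4 (2-3): L=1.8581, (cx,cy)=(0.5048,0.8632)
member 5 (2-4): L=1.9190, (cx,cy)=(1.0000,0.0000)
member 6 (3-4): L=1.8802, (cx,cy)=(0.5218,-0.8531)
solve A·x = −loads:
  F[0-1] = -3479.2950 N (compression)
  F[0-2] = +756.2762 N (tension)
  F[1-2] = +432.0951 N (tension)
  F[1-3] = -273.7844 N (compression)
  F[2-3] = -430.1819 N (compression)
  F[2-4] = +1194.3601 N (tension)
  F[3-4] = -2289.1373 N (compression)
  Rx@0 = +794.8500 N
  Ry@0 = +3114.4022 N
  Ry@4 = +1952.8578 N

756.276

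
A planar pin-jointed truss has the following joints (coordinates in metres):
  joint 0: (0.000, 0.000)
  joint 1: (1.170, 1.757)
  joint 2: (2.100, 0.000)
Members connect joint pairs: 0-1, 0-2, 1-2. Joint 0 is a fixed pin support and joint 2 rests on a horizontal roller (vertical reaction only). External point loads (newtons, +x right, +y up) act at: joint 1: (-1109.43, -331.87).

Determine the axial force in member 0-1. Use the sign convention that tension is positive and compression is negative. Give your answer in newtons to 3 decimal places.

N=3 nodes, M=3 members, R=3 reactions → 2N=6, M+R=6
member 0 (0-1): L=2.1109, (cx,cy)=(0.5543,0.8323)
member 1 (0-2): L=2.1000, (cx,cy)=(1.0000,0.0000)
member 2 (1-2): L=1.9880, (cx,cy)=(0.4678,-0.8838)
solve A·x = −loads:
  F[0-1] = -1291.7701 N (compression)
  F[0-2] = -393.4499 N (compression)
  F[1-2] = +841.0312 N (tension)
  Rx@0 = +1109.4300 N
  Ry@0 = +1075.1941 N
  Ry@2 = -743.3241 N

-1291.770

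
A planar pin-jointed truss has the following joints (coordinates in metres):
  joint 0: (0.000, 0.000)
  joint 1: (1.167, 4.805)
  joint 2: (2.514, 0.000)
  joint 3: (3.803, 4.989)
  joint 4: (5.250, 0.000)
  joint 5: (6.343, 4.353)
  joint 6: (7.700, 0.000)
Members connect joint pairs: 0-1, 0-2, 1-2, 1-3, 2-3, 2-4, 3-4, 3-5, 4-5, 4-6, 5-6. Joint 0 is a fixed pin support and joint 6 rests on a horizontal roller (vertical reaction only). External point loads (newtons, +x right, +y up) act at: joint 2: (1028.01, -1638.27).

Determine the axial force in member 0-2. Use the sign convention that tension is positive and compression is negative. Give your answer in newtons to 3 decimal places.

N=7 nodes, M=11 members, R=3 reactions → 2N=14, M+R=14
member 0 (0-1): L=4.9447, (cx,cy)=(0.2360,0.9718)
member 1 (0-2): L=2.5140, (cx,cy)=(1.0000,0.0000)
member 2 (1-2): L=4.9902, (cx,cy)=(0.2699,-0.9629)
member 3 (1-3): L=2.6424, (cx,cy)=(0.9976,0.0696)
member 4 (2-3): L=5.1528, (cx,cy)=(0.2502,0.9682)
member 5 (2-4): L=2.7360, (cx,cy)=(1.0000,0.0000)
member 6 (3-4): L=5.1946, (cx,cy)=(0.2786,-0.9604)
member 7 (3-5): L=2.6184, (cx,cy)=(0.9701,-0.2429)
member 8 (4-5): L=4.4881, (cx,cy)=(0.2435,0.9699)
member 9 (4-6): L=2.4500, (cx,cy)=(1.0000,0.0000)
member 10 (5-6): L=4.5596, (cx,cy)=(0.2976,-0.9547)
solve A·x = −loads:
  F[0-1] = -1135.4618 N (compression)
  F[0-2] = +1295.9914 N (tension)
  F[1-2] = +1104.8741 N (tension)
  F[1-3] = -567.5948 N (compression)
  F[2-3] = +593.2704 N (tension)
  F[2-4] = +417.8082 N (tension)
  F[3-4] = -483.0834 N (compression)
  F[3-5] = -291.9855 N (compression)
  F[4-5] = +478.3648 N (tension)
  F[4-6] = +166.7444 N (tension)
  F[5-6] = -560.2724 N (compression)
  Rx@0 = -1028.0100 N
  Ry@0 = +1103.3855 N
  Ry@6 = +534.8845 N

1295.991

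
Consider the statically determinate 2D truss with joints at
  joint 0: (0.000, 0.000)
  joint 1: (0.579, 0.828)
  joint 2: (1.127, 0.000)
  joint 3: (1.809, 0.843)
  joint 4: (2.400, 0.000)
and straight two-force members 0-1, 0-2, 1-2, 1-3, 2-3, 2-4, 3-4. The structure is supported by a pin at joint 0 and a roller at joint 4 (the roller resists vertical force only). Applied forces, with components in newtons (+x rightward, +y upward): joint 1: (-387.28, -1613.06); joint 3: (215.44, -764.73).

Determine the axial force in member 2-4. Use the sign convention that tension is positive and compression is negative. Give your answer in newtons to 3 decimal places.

636.308

N=5 nodes, M=7 members, R=3 reactions → 2N=10, M+R=10
member 0 (0-1): L=1.0104, (cx,cy)=(0.5731,0.8195)
member 1 (0-2): L=1.1270, (cx,cy)=(1.0000,0.0000)
member 2 (1-2): L=0.9929, (cx,cy)=(0.5519,-0.8339)
member 3 (1-3): L=1.2301, (cx,cy)=(0.9999,0.0122)
member 4 (2-3): L=1.0843, (cx,cy)=(0.6290,0.7774)
member 5 (2-4): L=1.2730, (cx,cy)=(1.0000,0.0000)
member 6 (3-4): L=1.0295, (cx,cy)=(0.5740,-0.8188)
solve A·x = −loads:
  F[0-1] = -1793.9511 N (compression)
  F[0-2] = +856.2083 N (tension)
  F[1-2] = -179.2833 N (compression)
  F[1-3] = -541.8607 N (compression)
  F[2-3] = +192.3050 N (tension)
  F[2-4] = +636.3084 N (tension)
  F[3-4] = -1108.4567 N (compression)
  Rx@0 = +171.8400 N
  Ry@0 = +1470.1623 N
  Ry@4 = +907.6277 N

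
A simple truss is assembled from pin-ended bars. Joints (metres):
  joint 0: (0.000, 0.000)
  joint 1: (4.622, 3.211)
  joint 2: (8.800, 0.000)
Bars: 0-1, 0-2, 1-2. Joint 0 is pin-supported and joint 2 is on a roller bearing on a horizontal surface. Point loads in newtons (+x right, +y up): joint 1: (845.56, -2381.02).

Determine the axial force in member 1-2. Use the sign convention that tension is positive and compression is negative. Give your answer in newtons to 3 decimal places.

N=3 nodes, M=3 members, R=3 reactions → 2N=6, M+R=6
member 0 (0-1): L=5.6279, (cx,cy)=(0.8213,0.5705)
member 1 (0-2): L=8.8000, (cx,cy)=(1.0000,0.0000)
member 2 (1-2): L=5.2694, (cx,cy)=(0.7929,-0.6094)
solve A·x = −loads:
  F[0-1] = -1440.5600 N (compression)
  F[0-2] = +2028.6395 N (tension)
  F[1-2] = -2558.5547 N (compression)
  Rx@0 = -845.5600 N
  Ry@0 = +821.9100 N
  Ry@2 = +1559.1100 N

-2558.555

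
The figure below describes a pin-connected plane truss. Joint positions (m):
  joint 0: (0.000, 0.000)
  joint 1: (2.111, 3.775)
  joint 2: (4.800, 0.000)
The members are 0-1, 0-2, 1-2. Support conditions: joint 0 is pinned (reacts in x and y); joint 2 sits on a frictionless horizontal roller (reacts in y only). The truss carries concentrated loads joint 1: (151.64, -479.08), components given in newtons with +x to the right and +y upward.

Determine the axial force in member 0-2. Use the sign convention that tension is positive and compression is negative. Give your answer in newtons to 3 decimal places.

N=3 nodes, M=3 members, R=3 reactions → 2N=6, M+R=6
member 0 (0-1): L=4.3252, (cx,cy)=(0.4881,0.8728)
member 1 (0-2): L=4.8000, (cx,cy)=(1.0000,0.0000)
member 2 (1-2): L=4.6348, (cx,cy)=(0.5802,-0.8145)
solve A·x = −loads:
  F[0-1] = -170.8591 N (compression)
  F[0-2] = +235.0321 N (tension)
  F[1-2] = -405.1045 N (compression)
  Rx@0 = -151.6400 N
  Ry@0 = +149.1261 N
  Ry@2 = +329.9539 N

235.032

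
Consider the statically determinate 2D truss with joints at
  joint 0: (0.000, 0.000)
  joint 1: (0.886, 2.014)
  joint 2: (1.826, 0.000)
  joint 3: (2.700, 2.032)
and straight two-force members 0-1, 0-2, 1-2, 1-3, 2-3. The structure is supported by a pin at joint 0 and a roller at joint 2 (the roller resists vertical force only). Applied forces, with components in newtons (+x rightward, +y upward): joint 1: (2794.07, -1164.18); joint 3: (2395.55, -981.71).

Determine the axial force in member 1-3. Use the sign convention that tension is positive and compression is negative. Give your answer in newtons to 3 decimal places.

N=4 nodes, M=5 members, R=3 reactions → 2N=8, M+R=8
member 0 (0-1): L=2.2003, (cx,cy)=(0.4027,0.9153)
member 1 (0-2): L=1.8260, (cx,cy)=(1.0000,0.0000)
member 2 (1-2): L=2.2226, (cx,cy)=(0.4229,-0.9062)
member 3 (1-3): L=1.8141, (cx,cy)=(1.0000,0.0099)
member 4 (2-3): L=2.2120, (cx,cy)=(0.3951,0.9186)
solve A·x = −loads:
  F[0-1] = +6137.7365 N (tension)
  F[0-2] = +2718.0904 N (tension)
  F[1-2] = -7453.6787 N (compression)
  F[1-3] = +2830.0184 N (tension)
  F[2-3] = -1099.2354 N (compression)
  Rx@0 = -5189.6200 N
  Ry@0 = -5618.1270 N
  Ry@2 = +7764.0170 N

2830.018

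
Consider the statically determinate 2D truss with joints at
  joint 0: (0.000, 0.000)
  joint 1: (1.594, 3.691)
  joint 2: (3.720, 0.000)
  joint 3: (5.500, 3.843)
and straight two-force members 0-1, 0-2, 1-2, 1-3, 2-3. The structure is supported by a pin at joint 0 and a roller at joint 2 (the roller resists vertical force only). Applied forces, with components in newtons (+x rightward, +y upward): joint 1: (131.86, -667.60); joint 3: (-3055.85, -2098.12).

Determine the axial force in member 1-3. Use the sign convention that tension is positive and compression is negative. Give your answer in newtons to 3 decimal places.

-2123.903

N=4 nodes, M=5 members, R=3 reactions → 2N=8, M+R=8
member 0 (0-1): L=4.0205, (cx,cy)=(0.3965,0.9180)
member 1 (0-2): L=3.7200, (cx,cy)=(1.0000,0.0000)
member 2 (1-2): L=4.2595, (cx,cy)=(0.4991,-0.8665)
member 3 (1-3): L=3.9090, (cx,cy)=(0.9992,0.0389)
member 4 (2-3): L=4.2352, (cx,cy)=(0.4203,0.9074)
solve A·x = −loads:
  F[0-1] = -2618.2249 N (compression)
  F[0-2] = -1885.9440 N (compression)
  F[1-2] = +1908.1414 N (tension)
  F[1-3] = -2123.9026 N (compression)
  F[2-3] = -2221.2365 N (compression)
  Rx@0 = +2923.9900 N
  Ry@0 = +2403.6560 N
  Ry@2 = +362.0640 N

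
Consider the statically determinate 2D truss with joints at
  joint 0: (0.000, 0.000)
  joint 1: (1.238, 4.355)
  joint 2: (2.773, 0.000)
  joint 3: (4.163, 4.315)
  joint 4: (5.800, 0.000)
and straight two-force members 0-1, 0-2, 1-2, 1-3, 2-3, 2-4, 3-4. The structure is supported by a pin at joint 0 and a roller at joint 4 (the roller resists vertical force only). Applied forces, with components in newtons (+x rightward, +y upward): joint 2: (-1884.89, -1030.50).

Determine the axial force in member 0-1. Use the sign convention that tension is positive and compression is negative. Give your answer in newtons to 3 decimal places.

N=5 nodes, M=7 members, R=3 reactions → 2N=10, M+R=10
member 0 (0-1): L=4.5275, (cx,cy)=(0.2734,0.9619)
member 1 (0-2): L=2.7730, (cx,cy)=(1.0000,0.0000)
member 2 (1-2): L=4.6176, (cx,cy)=(0.3324,-0.9431)
member 3 (1-3): L=2.9253, (cx,cy)=(0.9999,-0.0137)
member 4 (2-3): L=4.5334, (cx,cy)=(0.3066,0.9518)
member 5 (2-4): L=3.0270, (cx,cy)=(1.0000,0.0000)
member 6 (3-4): L=4.6151, (cx,cy)=(0.3547,-0.9350)
solve A·x = −loads:
  F[0-1] = -559.1227 N (compression)
  F[0-2] = -1732.0050 N (compression)
  F[1-2] = +575.2335 N (tension)
  F[1-3] = -344.1384 N (compression)
  F[2-3] = +512.6737 N (tension)
  F[2-4] = +186.9122 N (tension)
  F[3-4] = -526.9490 N (compression)
  Rx@0 = +1884.8900 N
  Ry@0 = +537.8144 N
  Ry@4 = +492.6856 N

-559.123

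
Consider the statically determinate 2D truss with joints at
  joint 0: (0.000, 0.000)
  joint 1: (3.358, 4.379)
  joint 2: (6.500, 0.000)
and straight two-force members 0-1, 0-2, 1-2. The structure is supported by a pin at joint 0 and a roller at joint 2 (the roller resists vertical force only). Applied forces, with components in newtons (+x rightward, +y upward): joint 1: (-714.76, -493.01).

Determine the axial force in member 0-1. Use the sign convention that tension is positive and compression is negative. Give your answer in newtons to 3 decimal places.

-907.128

N=3 nodes, M=3 members, R=3 reactions → 2N=6, M+R=6
member 0 (0-1): L=5.5183, (cx,cy)=(0.6085,0.7935)
member 1 (0-2): L=6.5000, (cx,cy)=(1.0000,0.0000)
member 2 (1-2): L=5.3896, (cx,cy)=(0.5830,-0.8125)
solve A·x = −loads:
  F[0-1] = -907.1281 N (compression)
  F[0-2] = -162.7553 N (compression)
  F[1-2] = +279.1808 N (tension)
  Rx@0 = +714.7600 N
  Ry@0 = +719.8418 N
  Ry@2 = -226.8318 N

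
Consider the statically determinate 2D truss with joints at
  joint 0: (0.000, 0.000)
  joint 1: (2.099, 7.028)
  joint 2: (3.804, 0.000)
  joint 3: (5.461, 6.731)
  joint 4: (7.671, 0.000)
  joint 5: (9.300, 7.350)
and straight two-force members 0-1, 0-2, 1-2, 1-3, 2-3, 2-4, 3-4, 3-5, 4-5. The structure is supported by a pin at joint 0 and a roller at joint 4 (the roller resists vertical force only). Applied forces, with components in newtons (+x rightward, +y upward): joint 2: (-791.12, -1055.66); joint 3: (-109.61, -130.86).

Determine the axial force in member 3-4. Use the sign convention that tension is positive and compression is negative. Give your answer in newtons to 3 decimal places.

-547.812

N=6 nodes, M=9 members, R=3 reactions → 2N=12, M+R=12
member 0 (0-1): L=7.3348, (cx,cy)=(0.2862,0.9582)
member 1 (0-2): L=3.8040, (cx,cy)=(1.0000,0.0000)
member 2 (1-2): L=7.2319, (cx,cy)=(0.2358,-0.9718)
member 3 (1-3): L=3.3751, (cx,cy)=(0.9961,-0.0880)
member 4 (2-3): L=6.9320, (cx,cy)=(0.2390,0.9710)
member 5 (2-4): L=3.8670, (cx,cy)=(1.0000,0.0000)
member 6 (3-4): L=7.0845, (cx,cy)=(0.3119,-0.9501)
member 7 (3-5): L=3.8886, (cx,cy)=(0.9872,0.1592)
member 8 (4-5): L=7.5284, (cx,cy)=(0.2164,0.9763)
solve A·x = −loads:
  F[0-1] = -695.1148 N (compression)
  F[0-2] = -701.8077 N (compression)
  F[1-2] = +718.8524 N (tension)
  F[1-3] = -369.8353 N (compression)
  F[2-3] = +367.7320 N (tension)
  F[2-4] = +170.8888 N (tension)
  F[3-4] = -547.8123 N (compression)
  F[3-5] = +0.0000 N (tension)
  F[4-5] = +0.0000 N (tension)
  Rx@0 = +900.7300 N
  Ry@0 = +666.0439 N
  Ry@4 = +520.4761 N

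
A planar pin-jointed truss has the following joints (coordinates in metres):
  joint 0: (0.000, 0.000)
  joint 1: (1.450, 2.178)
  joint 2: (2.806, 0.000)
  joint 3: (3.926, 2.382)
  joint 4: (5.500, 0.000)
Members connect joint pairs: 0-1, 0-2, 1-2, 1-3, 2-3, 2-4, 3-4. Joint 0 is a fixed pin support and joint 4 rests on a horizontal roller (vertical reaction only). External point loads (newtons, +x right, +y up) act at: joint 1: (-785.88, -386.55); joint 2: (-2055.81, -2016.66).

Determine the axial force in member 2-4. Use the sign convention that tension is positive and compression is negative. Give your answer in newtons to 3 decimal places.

541.559

N=5 nodes, M=7 members, R=3 reactions → 2N=10, M+R=10
member 0 (0-1): L=2.6165, (cx,cy)=(0.5542,0.8324)
member 1 (0-2): L=2.8060, (cx,cy)=(1.0000,0.0000)
member 2 (1-2): L=2.5656, (cx,cy)=(0.5285,-0.8489)
member 3 (1-3): L=2.4844, (cx,cy)=(0.9966,0.0821)
member 4 (2-3): L=2.6322, (cx,cy)=(0.4255,0.9050)
member 5 (2-4): L=2.6940, (cx,cy)=(1.0000,0.0000)
member 6 (3-4): L=2.8551, (cx,cy)=(0.5513,-0.8343)
solve A·x = −loads:
  F[0-1] = -1902.5000 N (compression)
  F[0-2] = -1787.3798 N (compression)
  F[1-2] = +1316.5599 N (tension)
  F[1-3] = -967.5345 N (compression)
  F[2-3] = +993.4294 N (tension)
  F[2-4] = +541.5587 N (tension)
  F[3-4] = -982.3289 N (compression)
  Rx@0 = +2841.6900 N
  Ry@0 = +1583.6466 N
  Ry@4 = +819.5634 N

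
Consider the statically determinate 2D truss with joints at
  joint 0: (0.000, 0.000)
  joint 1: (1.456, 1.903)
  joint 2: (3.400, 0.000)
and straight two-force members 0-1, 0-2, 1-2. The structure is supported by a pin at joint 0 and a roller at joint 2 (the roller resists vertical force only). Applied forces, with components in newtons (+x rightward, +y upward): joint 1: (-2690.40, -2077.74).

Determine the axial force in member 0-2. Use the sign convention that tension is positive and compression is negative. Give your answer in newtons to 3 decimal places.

N=3 nodes, M=3 members, R=3 reactions → 2N=6, M+R=6
member 0 (0-1): L=2.3961, (cx,cy)=(0.6077,0.7942)
member 1 (0-2): L=3.4000, (cx,cy)=(1.0000,0.0000)
member 2 (1-2): L=2.7204, (cx,cy)=(0.7146,-0.6995)
solve A·x = −loads:
  F[0-1] = -3391.8386 N (compression)
  F[0-2] = -629.3443 N (compression)
  F[1-2] = +880.6917 N (tension)
  Rx@0 = +2690.4000 N
  Ry@0 = +2693.8111 N
  Ry@2 = -616.0711 N

-629.344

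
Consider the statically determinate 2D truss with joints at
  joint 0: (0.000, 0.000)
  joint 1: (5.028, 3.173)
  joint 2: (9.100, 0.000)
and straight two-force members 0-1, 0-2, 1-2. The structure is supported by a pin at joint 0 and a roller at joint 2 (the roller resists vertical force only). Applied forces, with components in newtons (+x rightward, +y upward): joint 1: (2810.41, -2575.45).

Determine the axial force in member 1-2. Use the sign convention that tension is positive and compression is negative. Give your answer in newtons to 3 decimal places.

N=3 nodes, M=3 members, R=3 reactions → 2N=6, M+R=6
member 0 (0-1): L=5.9455, (cx,cy)=(0.8457,0.5337)
member 1 (0-2): L=9.1000, (cx,cy)=(1.0000,0.0000)
member 2 (1-2): L=5.1623, (cx,cy)=(0.7888,-0.6147)
solve A·x = −loads:
  F[0-1] = -323.2363 N (compression)
  F[0-2] = +3083.7660 N (tension)
  F[1-2] = -3909.4442 N (compression)
  Rx@0 = -2810.4100 N
  Ry@0 = +172.5057 N
  Ry@2 = +2402.9443 N

-3909.444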